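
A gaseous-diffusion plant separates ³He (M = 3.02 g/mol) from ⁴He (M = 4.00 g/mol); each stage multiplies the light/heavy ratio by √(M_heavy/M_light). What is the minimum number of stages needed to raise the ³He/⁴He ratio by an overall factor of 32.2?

With α = √(4.00/3.02) per stage, ln α = ½ ln(1.32450) = 0.1405.
Need α^N ≥ 32.2 ⇒ N ≥ ln(32.2) / ln α = 3.472 / 0.1405 = 24.71.
Minimum whole number of stages: N = 25.

25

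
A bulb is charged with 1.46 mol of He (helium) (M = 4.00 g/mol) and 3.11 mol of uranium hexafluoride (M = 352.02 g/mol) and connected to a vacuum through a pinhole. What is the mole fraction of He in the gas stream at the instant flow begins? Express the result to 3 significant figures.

0.815

The effusion rate of species i is ∝ p_i/√M_i ∝ n_i/√M_i.
So x_He in the escaping gas = (n_He/√M_He) / Σ(n_i/√M_i)
= (1.46/√4.00) / (1.46/√4.00 + 3.11/√352.02) = 0.7300/(0.7300 + 0.1658) = 0.815.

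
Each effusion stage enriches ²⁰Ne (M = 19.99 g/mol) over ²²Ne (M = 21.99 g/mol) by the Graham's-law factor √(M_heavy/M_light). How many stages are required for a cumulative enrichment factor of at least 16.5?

59

With α = √(21.99/19.99) per stage, ln α = ½ ln(1.10005) = 0.04768.
Need α^N ≥ 16.5 ⇒ N ≥ ln(16.5) / ln α = 2.803 / 0.04768 = 58.80.
So at least 59 stages are needed.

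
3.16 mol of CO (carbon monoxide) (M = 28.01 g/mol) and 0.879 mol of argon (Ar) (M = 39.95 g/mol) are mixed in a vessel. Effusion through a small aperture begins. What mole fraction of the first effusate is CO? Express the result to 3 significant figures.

0.811

Effusion rate of each component ∝ n_i/√M_i (partial pressure × 1/√M).
So x_CO in the escaping gas = (n_CO/√M_CO) / Σ(n_i/√M_i)
= (3.16/√28.01) / (3.16/√28.01 + 0.879/√39.95) = 0.5971/(0.5971 + 0.1391) = 0.811.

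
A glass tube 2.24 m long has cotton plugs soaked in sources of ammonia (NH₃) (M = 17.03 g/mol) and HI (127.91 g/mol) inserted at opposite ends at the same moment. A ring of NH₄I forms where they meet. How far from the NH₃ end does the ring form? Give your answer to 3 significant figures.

1.64 m

The fronts meet when d_NH₃ + d_HI = L with d_NH₃/d_HI = √(M_HI/M_NH₃) (Graham's law). Here √(M_HI/M_NH₃) = √(127.91/17.03) = 2.741.
With d_NH₃ + d_HI = 2.24 m, d_HI = 2.24/(1 + 2.741) = 0.5988 m.
d_NH₃ = 2.24 − 0.5988 = 1.64 m.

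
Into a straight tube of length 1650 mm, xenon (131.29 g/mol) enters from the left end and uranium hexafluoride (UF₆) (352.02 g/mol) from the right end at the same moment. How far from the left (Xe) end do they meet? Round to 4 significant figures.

1024 mm

In equal time, each gas travels a distance ∝ its rate ∝ 1/√M, so d_Xe/d_UF₆ = √(M_UF₆/M_Xe) = √(352.02/131.29) = 1.637.
With d_Xe + d_UF₆ = 1650 mm, d_UF₆ = 1650/(1 + 1.637) = 625.6 mm.
d_Xe = 1650 − 625.6 = 1024 mm.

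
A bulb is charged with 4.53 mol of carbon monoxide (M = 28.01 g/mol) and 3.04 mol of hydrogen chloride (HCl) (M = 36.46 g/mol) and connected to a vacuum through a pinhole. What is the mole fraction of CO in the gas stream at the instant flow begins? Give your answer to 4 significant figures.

0.6296

Rate_i ∝ x_i/√M_i (Graham's law weighted by mole fraction), so the effusate composition follows n_i/√M_i.
So x_CO in the escaping gas = (n_CO/√M_CO) / Σ(n_i/√M_i)
= (4.53/√28.01) / (4.53/√28.01 + 3.04/√36.46) = 0.8559/(0.8559 + 0.5035) = 0.6296.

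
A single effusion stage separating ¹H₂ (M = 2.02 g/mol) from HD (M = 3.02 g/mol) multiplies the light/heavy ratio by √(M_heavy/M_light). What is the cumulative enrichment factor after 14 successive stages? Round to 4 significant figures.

Overall factor = α^14 with α = √(3.02/2.02), i.e. (3.02/2.02)^(14/2).
= 1.49505^7 = 16.70.

16.70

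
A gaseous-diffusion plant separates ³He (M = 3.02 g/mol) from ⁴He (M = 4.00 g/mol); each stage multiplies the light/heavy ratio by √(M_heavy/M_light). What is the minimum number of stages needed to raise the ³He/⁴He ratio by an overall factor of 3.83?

10

Single-stage factor α = √(4.00/3.02), so ln α = ½ ln(1.32450) = 0.1405.
Need α^N ≥ 3.83 ⇒ N ≥ ln(3.83) / ln α = 1.343 / 0.1405 = 9.56.
Minimum whole number of stages: N = 10.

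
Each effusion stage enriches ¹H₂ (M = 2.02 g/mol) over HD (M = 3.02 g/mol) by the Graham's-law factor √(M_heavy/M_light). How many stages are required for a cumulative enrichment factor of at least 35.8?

With α = √(3.02/2.02) per stage, ln α = ½ ln(1.49505) = 0.2011.
Need α^N ≥ 35.8 ⇒ N ≥ ln(35.8) / ln α = 3.578 / 0.2011 = 17.79.
Rounding up, N = 18 stages.

18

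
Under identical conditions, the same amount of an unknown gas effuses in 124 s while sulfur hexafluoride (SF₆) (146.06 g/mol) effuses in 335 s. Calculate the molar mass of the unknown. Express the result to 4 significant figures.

20.01 g/mol

Using Graham's law: t_X/t_SF₆ = √(M_X/M_SF₆).
124/335 = 0.3701 = √(M_X/146.06)
M_X = 146.06 × 0.3701² = 146.06 × 0.1370 = 20.01 g/mol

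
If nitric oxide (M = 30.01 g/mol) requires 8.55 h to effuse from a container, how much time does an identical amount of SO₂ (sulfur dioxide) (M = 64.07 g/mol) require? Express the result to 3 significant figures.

12.5 h

Graham's law gives t_SO₂/t_NO = √(M_SO₂/M_NO) = √(64.07/30.01) = √2.135 = 1.461.
So the time for SO₂ is 8.55 × 1.461 = 12.5 h.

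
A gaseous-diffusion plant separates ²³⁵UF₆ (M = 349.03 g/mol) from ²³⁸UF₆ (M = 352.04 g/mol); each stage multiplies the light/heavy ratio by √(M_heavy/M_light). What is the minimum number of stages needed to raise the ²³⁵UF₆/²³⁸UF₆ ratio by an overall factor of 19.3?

690

Per stage α = (352.04/349.03)^(1/2) = 1.00862^0.5, giving ln α = 0.004293.
Need α^N ≥ 19.3 ⇒ N ≥ ln(19.3) / ln α = 2.960 / 0.004293 = 689.44.
So at least 690 stages are needed.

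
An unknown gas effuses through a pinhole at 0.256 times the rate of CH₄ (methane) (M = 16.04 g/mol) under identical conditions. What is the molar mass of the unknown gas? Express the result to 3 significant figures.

Graham's law gives rate_X/rate_CH₄ = √(M_CH₄/M_X).
0.256 = √(16.04/M_X)
M_X = 16.04 / 0.256² = 16.04 / 0.06554 = 245 g/mol

245 g/mol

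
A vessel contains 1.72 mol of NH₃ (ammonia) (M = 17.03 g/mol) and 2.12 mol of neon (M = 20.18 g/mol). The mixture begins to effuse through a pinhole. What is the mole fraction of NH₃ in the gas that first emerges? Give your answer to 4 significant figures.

Rate_i ∝ x_i/√M_i (Graham's law weighted by mole fraction), so the effusate composition follows n_i/√M_i.
Mole fraction of NH₃ in the effusate = (n_NH₃/√M_NH₃) / (n_NH₃/√M_NH₃ + n_Ne/√M_Ne)
= (1.72/√17.03) / (1.72/√17.03 + 2.12/√20.18) = 0.4168/(0.4168 + 0.4719) = 0.4690.

0.4690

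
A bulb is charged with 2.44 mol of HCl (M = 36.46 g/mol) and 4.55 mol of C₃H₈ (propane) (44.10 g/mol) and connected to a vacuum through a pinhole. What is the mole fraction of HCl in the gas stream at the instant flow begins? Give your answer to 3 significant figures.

0.371

Rate_i ∝ x_i/√M_i (Graham's law weighted by mole fraction), so the effusate composition follows n_i/√M_i.
So x_HCl in the escaping gas = (n_HCl/√M_HCl) / Σ(n_i/√M_i)
= (2.44/√36.46) / (2.44/√36.46 + 4.55/√44.10) = 0.4041/(0.4041 + 0.6852) = 0.371.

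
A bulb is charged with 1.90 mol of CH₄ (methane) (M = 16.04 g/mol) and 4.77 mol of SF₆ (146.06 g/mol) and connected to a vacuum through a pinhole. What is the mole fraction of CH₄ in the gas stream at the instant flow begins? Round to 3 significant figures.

Rate_i ∝ x_i/√M_i (Graham's law weighted by mole fraction), so the effusate composition follows n_i/√M_i.
So x_CH₄ in the escaping gas = (n_CH₄/√M_CH₄) / Σ(n_i/√M_i)
= (1.90/√16.04) / (1.90/√16.04 + 4.77/√146.06) = 0.4744/(0.4744 + 0.3947) = 0.546.

0.546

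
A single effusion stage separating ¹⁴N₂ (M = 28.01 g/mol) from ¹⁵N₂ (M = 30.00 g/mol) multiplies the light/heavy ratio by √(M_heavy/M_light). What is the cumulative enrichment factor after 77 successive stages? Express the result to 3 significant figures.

14.0

Overall factor = α^77 with α = √(30.00/28.01), i.e. (30.00/28.01)^(77/2).
= 1.07105^(77/2) = 14.0.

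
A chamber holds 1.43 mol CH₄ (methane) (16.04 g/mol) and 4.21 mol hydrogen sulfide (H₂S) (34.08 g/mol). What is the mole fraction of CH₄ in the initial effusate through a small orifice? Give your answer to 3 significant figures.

Each component's effusion rate ∝ (its partial pressure)·(1/√M) ∝ n_i/√M_i.
x_CH₄(eff) = (n_CH₄/√M_CH₄) / (n_CH₄/√M_CH₄ + n_H₂S/√M_H₂S)
= (1.43/√16.04) / (1.43/√16.04 + 4.21/√34.08) = 0.3571/(0.3571 + 0.7212) = 0.331.

0.331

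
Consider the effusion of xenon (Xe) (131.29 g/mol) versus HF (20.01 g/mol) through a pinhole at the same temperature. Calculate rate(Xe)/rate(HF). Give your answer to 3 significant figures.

From Graham's law, rate_Xe/rate_HF = √(M_HF/M_Xe) = √(20.01/131.29) = √0.1524 = 0.390.

0.390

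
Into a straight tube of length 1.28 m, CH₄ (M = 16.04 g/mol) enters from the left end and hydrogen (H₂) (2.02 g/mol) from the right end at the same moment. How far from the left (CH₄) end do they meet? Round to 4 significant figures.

Distances travelled in equal time are proportional to diffusion rates, so d_CH₄/d_H₂ = √(M_H₂/M_CH₄) = √(2.02/16.04) = 0.3549.
With d_CH₄ + d_H₂ = 1.28 m, d_H₂ = 1.28/(1 + 0.3549) = 0.9447 m.
d_CH₄ = 1.28 − 0.9447 = 0.3353 m.

0.3353 m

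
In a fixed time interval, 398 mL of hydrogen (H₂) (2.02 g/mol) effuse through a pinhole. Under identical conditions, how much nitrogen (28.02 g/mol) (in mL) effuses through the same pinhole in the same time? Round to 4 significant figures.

From Graham's law, rate_N₂/rate_H₂ = √(M_H₂/M_N₂) = √(2.02/28.02) = √0.07209 = 0.2685.
So the volume for N₂ is 398 × 0.2685 = 106.9 mL.

106.9 mL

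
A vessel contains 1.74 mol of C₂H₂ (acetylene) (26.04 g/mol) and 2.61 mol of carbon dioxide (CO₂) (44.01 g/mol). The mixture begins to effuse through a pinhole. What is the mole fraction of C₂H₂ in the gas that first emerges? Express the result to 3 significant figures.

0.464

Rate_i ∝ x_i/√M_i (Graham's law weighted by mole fraction), so the effusate composition follows n_i/√M_i.
x_C₂H₂(eff) = (n_C₂H₂/√M_C₂H₂) / (n_C₂H₂/√M_C₂H₂ + n_CO₂/√M_CO₂)
= (1.74/√26.04) / (1.74/√26.04 + 2.61/√44.01) = 0.3410/(0.3410 + 0.3934) = 0.464.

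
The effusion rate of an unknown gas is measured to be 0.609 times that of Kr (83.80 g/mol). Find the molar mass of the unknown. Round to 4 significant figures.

225.9 g/mol

Since effusion rate ∝ 1/√M, rate_X/rate_Kr = √(M_Kr/M_X).
0.609 = √(83.80/M_X)
M_X = 83.80 / 0.609² = 83.80 / 0.3709 = 225.9 g/mol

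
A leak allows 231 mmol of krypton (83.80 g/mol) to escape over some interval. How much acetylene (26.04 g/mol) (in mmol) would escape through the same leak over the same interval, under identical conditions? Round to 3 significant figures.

414 mmol

Using Graham's law: rate_C₂H₂/rate_Kr = √(M_Kr/M_C₂H₂) = √(83.80/26.04) = √3.218 = 1.794.
So the amount for C₂H₂ is 231 × 1.794 = 414 mmol.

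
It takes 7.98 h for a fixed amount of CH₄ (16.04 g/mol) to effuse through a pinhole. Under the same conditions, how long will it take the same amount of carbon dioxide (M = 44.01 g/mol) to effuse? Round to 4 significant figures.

By Graham's law, t_CO₂/t_CH₄ = √(M_CO₂/M_CH₄) = √(44.01/16.04) = √2.744 = 1.656.
So the time for CO₂ is 7.98 × 1.656 = 13.22 h.

13.22 h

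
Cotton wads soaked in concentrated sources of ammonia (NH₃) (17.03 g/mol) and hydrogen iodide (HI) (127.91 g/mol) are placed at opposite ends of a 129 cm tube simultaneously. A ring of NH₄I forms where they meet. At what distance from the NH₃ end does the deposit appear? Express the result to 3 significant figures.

In equal time, each gas travels a distance ∝ its rate ∝ 1/√M, so d_NH₃/d_HI = √(M_HI/M_NH₃) = √(127.91/17.03) = 2.741.
With d_NH₃ + d_HI = 129 cm, d_HI = 129/(1 + 2.741) = 34.49 cm.
d_NH₃ = 129 − 34.49 = 94.5 cm.

94.5 cm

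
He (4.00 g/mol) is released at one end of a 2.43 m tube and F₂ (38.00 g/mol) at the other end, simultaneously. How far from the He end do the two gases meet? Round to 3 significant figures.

1.83 m

Distances travelled in equal time are proportional to diffusion rates, so d_He/d_F₂ = √(M_F₂/M_He) = √(38.00/4.00) = 3.082.
With d_He + d_F₂ = 2.43 m, d_F₂ = 2.43/(1 + 3.082) = 0.5953 m.
d_He = 2.43 − 0.5953 = 1.83 m.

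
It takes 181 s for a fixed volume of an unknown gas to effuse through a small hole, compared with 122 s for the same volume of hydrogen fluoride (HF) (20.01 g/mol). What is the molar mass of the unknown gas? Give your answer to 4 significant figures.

44.04 g/mol

Since effusion rate ∝ 1/√M, t_X/t_HF = √(M_X/M_HF).
181/122 = 1.484 = √(M_X/20.01)
M_X = 20.01 × 1.484² = 20.01 × 2.201 = 44.04 g/mol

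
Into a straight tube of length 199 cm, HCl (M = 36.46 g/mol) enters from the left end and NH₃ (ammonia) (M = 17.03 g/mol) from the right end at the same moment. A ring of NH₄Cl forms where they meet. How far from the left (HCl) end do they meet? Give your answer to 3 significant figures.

Distances travelled in equal time are proportional to diffusion rates, so d_HCl/d_NH₃ = √(M_NH₃/M_HCl) = √(17.03/36.46) = 0.6834.
With d_HCl + d_NH₃ = 199 cm, d_NH₃ = 199/(1 + 0.6834) = 118.2 cm.
d_HCl = 199 − 118.2 = 80.8 cm.

80.8 cm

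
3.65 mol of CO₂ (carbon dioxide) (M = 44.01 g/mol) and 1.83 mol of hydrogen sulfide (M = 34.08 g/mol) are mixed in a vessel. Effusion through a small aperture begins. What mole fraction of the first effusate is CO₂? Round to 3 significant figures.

0.637

Each component's effusion rate ∝ (its partial pressure)·(1/√M) ∝ n_i/√M_i.
x_CO₂(eff) = (n_CO₂/√M_CO₂) / (n_CO₂/√M_CO₂ + n_H₂S/√M_H₂S)
= (3.65/√44.01) / (3.65/√44.01 + 1.83/√34.08) = 0.5502/(0.5502 + 0.3135) = 0.637.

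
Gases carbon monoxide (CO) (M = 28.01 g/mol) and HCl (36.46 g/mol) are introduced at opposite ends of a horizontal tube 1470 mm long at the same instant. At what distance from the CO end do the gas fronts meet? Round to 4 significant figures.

783.4 mm

Distances travelled in equal time are proportional to diffusion rates, so d_CO/d_HCl = √(M_HCl/M_CO) = √(36.46/28.01) = 1.141.
With d_CO + d_HCl = 1470 mm, d_HCl = 1470/(1 + 1.141) = 686.6 mm.
d_CO = 1470 − 686.6 = 783.4 mm.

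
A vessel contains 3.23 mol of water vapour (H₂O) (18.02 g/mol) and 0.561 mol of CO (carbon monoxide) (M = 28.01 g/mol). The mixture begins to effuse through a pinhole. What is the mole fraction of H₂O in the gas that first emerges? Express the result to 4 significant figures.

0.8777

Rate_i ∝ x_i/√M_i (Graham's law weighted by mole fraction), so the effusate composition follows n_i/√M_i.
Mole fraction of H₂O in the effusate = (n_H₂O/√M_H₂O) / (n_H₂O/√M_H₂O + n_CO/√M_CO)
= (3.23/√18.02) / (3.23/√18.02 + 0.561/√28.01) = 0.7609/(0.7609 + 0.1060) = 0.8777.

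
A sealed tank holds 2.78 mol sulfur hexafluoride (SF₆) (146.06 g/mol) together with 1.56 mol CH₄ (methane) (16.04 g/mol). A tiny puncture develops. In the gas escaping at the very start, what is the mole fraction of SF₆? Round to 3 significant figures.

0.371

The effusion rate of species i is ∝ p_i/√M_i ∝ n_i/√M_i.
x_SF₆(eff) = (n_SF₆/√M_SF₆) / (n_SF₆/√M_SF₆ + n_CH₄/√M_CH₄)
= (2.78/√146.06) / (2.78/√146.06 + 1.56/√16.04) = 0.2300/(0.2300 + 0.3895) = 0.371.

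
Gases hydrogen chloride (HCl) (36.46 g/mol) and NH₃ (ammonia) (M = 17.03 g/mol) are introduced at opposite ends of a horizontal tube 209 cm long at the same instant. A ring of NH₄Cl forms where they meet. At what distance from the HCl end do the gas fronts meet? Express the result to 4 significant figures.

In equal time, each gas travels a distance ∝ its rate ∝ 1/√M, so d_HCl/d_NH₃ = √(M_NH₃/M_HCl) = √(17.03/36.46) = 0.6834.
With d_HCl + d_NH₃ = 209 cm, d_NH₃ = 209/(1 + 0.6834) = 124.2 cm.
d_HCl = 209 − 124.2 = 84.85 cm.

84.85 cm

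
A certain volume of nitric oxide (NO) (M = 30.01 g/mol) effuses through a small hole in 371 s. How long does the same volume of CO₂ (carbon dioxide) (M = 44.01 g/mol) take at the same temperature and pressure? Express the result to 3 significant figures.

449 s

Since effusion rate ∝ 1/√M, t_CO₂/t_NO = √(M_CO₂/M_NO) = √(44.01/30.01) = √1.467 = 1.211.
So the time for CO₂ is 371 × 1.211 = 449 s.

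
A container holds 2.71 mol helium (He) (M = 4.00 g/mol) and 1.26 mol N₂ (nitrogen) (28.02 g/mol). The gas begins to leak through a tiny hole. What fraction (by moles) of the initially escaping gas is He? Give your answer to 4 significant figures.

Rate_i ∝ x_i/√M_i (Graham's law weighted by mole fraction), so the effusate composition follows n_i/√M_i.
So x_He in the escaping gas = (n_He/√M_He) / Σ(n_i/√M_i)
= (2.71/√4.00) / (2.71/√4.00 + 1.26/√28.02) = 1.355/(1.355 + 0.2380) = 0.8506.

0.8506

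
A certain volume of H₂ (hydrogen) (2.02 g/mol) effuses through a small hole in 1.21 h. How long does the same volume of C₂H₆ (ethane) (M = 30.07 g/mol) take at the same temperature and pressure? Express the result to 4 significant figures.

4.668 h

From Graham's law, t_C₂H₆/t_H₂ = √(M_C₂H₆/M_H₂) = √(30.07/2.02) = √14.89 = 3.858.
So the time for C₂H₆ is 1.21 × 3.858 = 4.668 h.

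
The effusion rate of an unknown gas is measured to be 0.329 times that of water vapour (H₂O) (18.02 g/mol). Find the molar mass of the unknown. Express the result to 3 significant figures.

Graham's law gives rate_X/rate_H₂O = √(M_H₂O/M_X).
0.329 = √(18.02/M_X)
M_X = 18.02 / 0.329² = 18.02 / 0.1082 = 166 g/mol

166 g/mol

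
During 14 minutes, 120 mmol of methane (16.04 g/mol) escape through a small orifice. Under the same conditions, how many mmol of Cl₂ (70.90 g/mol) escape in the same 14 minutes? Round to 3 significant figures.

57.1 mmol

By Graham's law, rate_Cl₂/rate_CH₄ = √(M_CH₄/M_Cl₂) = √(16.04/70.90) = √0.2262 = 0.4756.
So the amount for Cl₂ is 120 × 0.4756 = 57.1 mmol.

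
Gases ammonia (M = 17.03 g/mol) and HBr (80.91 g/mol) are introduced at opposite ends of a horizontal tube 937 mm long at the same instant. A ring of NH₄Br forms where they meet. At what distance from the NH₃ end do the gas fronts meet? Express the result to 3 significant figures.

642 mm

The fronts meet when d_NH₃ + d_HBr = L with d_NH₃/d_HBr = √(M_HBr/M_NH₃) (Graham's law). Here √(M_HBr/M_NH₃) = √(80.91/17.03) = 2.180.
With d_NH₃ + d_HBr = 937 mm, d_HBr = 937/(1 + 2.180) = 294.7 mm.
d_NH₃ = 937 − 294.7 = 642 mm.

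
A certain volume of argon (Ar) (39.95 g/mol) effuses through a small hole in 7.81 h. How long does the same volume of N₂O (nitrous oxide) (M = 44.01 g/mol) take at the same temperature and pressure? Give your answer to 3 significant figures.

8.20 h

Using Graham's law: t_N₂O/t_Ar = √(M_N₂O/M_Ar) = √(44.01/39.95) = √1.102 = 1.050.
So the time for N₂O is 7.81 × 1.050 = 8.20 h.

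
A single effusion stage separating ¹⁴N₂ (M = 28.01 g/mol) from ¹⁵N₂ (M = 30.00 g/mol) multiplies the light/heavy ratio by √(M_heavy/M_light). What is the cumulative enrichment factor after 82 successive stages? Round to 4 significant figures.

16.68

The single-stage factor is √(M_heavy/M_light), so 82 stages give [√(30.00/28.01)]^82 = (30.00/28.01)^(82/2).
= 1.07105^41 = 16.68.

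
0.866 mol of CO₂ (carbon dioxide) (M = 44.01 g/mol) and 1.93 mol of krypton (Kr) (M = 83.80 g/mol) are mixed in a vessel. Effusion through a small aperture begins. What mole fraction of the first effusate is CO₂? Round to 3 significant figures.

Each component's effusion rate ∝ (its partial pressure)·(1/√M) ∝ n_i/√M_i.
So x_CO₂ in the escaping gas = (n_CO₂/√M_CO₂) / Σ(n_i/√M_i)
= (0.866/√44.01) / (0.866/√44.01 + 1.93/√83.80) = 0.1305/(0.1305 + 0.2108) = 0.382.

0.382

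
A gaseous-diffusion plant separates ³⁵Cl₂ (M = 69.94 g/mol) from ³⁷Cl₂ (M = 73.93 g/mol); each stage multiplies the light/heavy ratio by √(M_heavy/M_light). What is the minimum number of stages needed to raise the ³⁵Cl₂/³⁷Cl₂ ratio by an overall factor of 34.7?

128

Single-stage factor α = √(73.93/69.94), so ln α = ½ ln(1.05705) = 0.02774.
Need α^N ≥ 34.7 ⇒ N ≥ ln(34.7) / ln α = 3.547 / 0.02774 = 127.85.
Minimum whole number of stages: N = 128.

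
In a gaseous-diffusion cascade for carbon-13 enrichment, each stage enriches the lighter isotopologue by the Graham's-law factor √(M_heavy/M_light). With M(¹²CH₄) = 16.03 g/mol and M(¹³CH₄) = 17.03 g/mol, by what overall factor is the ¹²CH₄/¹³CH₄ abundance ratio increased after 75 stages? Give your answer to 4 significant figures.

Overall factor = α^75 with α = √(17.03/16.03), i.e. (17.03/16.03)^(75/2).
= 1.06238^(75/2) = 9.673.

9.673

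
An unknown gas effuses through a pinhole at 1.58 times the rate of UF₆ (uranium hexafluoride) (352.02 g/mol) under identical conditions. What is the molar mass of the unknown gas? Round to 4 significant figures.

141.0 g/mol

By Graham's law, rate_X/rate_UF₆ = √(M_UF₆/M_X).
1.58 = √(352.02/M_X)
M_X = 352.02 / 1.58² = 352.02 / 2.496 = 141.0 g/mol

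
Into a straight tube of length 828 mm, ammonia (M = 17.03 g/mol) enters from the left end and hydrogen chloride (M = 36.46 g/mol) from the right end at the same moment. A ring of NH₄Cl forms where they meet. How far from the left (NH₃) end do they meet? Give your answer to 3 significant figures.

Graham's law gives d_NH₃/d_HCl = rate_NH₃/rate_HCl = √(M_HCl/M_NH₃) = √(36.46/17.03) = 1.463.
With d_NH₃ + d_HCl = 828 mm, d_HCl = 828/(1 + 1.463) = 336.1 mm.
d_NH₃ = 828 − 336.1 = 492 mm.

492 mm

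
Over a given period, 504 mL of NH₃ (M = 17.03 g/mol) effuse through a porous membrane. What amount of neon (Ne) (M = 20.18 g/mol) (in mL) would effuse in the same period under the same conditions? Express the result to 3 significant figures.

463 mL

Since effusion rate ∝ 1/√M, rate_Ne/rate_NH₃ = √(M_NH₃/M_Ne) = √(17.03/20.18) = √0.8439 = 0.9186.
So the volume for Ne is 504 × 0.9186 = 463 mL.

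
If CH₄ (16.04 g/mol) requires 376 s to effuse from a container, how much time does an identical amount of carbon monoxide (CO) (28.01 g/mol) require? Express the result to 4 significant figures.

496.9 s

Since effusion rate ∝ 1/√M, t_CO/t_CH₄ = √(M_CO/M_CH₄) = √(28.01/16.04) = √1.746 = 1.321.
So the time for CO is 376 × 1.321 = 496.9 s.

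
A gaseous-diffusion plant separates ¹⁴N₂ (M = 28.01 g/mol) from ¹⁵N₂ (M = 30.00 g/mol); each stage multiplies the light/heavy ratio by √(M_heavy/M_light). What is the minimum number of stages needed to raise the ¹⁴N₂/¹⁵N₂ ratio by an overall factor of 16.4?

Per stage α = (30.00/28.01)^(1/2) = 1.07105^0.5, giving ln α = 0.03432.
Need α^N ≥ 16.4 ⇒ N ≥ ln(16.4) / ln α = 2.797 / 0.03432 = 81.51.
Minimum whole number of stages: N = 82.

82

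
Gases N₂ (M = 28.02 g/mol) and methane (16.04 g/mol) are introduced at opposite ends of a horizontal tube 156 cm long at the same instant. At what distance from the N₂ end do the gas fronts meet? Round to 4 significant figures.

67.19 cm

Graham's law gives d_N₂/d_CH₄ = rate_N₂/rate_CH₄ = √(M_CH₄/M_N₂) = √(16.04/28.02) = 0.7566.
With d_N₂ + d_CH₄ = 156 cm, d_CH₄ = 156/(1 + 0.7566) = 88.81 cm.
d_N₂ = 156 − 88.81 = 67.19 cm.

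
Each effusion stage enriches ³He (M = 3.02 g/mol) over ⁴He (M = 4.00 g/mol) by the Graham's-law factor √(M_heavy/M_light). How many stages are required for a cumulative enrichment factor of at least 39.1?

With α = √(4.00/3.02) per stage, ln α = ½ ln(1.32450) = 0.1405.
Need α^N ≥ 39.1 ⇒ N ≥ ln(39.1) / ln α = 3.666 / 0.1405 = 26.09.
Rounding up, N = 27 stages.

27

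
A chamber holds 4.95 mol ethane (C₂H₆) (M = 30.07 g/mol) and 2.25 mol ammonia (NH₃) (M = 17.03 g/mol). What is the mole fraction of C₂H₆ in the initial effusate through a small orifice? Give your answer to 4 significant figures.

Effusion rate of each component ∝ n_i/√M_i (partial pressure × 1/√M).
Mole fraction of C₂H₆ in the effusate = (n_C₂H₆/√M_C₂H₆) / (n_C₂H₆/√M_C₂H₆ + n_NH₃/√M_NH₃)
= (4.95/√30.07) / (4.95/√30.07 + 2.25/√17.03) = 0.9027/(0.9027 + 0.5452) = 0.6234.

0.6234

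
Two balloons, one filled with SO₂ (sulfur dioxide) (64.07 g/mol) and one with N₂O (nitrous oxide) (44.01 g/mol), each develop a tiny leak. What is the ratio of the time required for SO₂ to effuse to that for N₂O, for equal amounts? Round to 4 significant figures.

By Graham's law, t_SO₂/t_N₂O = √(M_SO₂/M_N₂O) = √(64.07/44.01) = √1.456 = 1.207.

1.207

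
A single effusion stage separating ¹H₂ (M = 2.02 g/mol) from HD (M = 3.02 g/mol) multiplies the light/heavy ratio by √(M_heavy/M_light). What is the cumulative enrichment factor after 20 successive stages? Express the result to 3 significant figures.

The single-stage factor is √(M_heavy/M_light), so 20 stages give [√(3.02/2.02)]^20 = (3.02/2.02)^(20/2).
= 1.49505^10 = 55.8.

55.8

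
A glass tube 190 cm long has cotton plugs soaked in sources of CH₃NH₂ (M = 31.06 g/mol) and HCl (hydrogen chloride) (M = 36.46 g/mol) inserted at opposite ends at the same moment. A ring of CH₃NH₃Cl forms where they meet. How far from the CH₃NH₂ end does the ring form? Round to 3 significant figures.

In equal time, each gas travels a distance ∝ its rate ∝ 1/√M, so d_CH₃NH₂/d_HCl = √(M_HCl/M_CH₃NH₂) = √(36.46/31.06) = 1.083.
With d_CH₃NH₂ + d_HCl = 190 cm, d_HCl = 190/(1 + 1.083) = 91.20 cm.
d_CH₃NH₂ = 190 − 91.20 = 98.8 cm.

98.8 cm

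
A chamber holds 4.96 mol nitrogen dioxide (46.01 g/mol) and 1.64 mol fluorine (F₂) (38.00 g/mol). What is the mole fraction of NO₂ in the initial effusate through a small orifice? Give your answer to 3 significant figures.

0.733

Rate_i ∝ x_i/√M_i (Graham's law weighted by mole fraction), so the effusate composition follows n_i/√M_i.
So x_NO₂ in the escaping gas = (n_NO₂/√M_NO₂) / Σ(n_i/√M_i)
= (4.96/√46.01) / (4.96/√46.01 + 1.64/√38.00) = 0.7312/(0.7312 + 0.2660) = 0.733.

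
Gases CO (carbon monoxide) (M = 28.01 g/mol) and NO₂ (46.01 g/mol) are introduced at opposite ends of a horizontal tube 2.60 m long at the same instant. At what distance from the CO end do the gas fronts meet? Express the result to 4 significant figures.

1.460 m

The fronts meet when d_CO + d_NO₂ = L with d_CO/d_NO₂ = √(M_NO₂/M_CO) (Graham's law). Here √(M_NO₂/M_CO) = √(46.01/28.01) = 1.282.
With d_CO + d_NO₂ = 2.60 m, d_NO₂ = 2.60/(1 + 1.282) = 1.140 m.
d_CO = 2.60 − 1.140 = 1.460 m.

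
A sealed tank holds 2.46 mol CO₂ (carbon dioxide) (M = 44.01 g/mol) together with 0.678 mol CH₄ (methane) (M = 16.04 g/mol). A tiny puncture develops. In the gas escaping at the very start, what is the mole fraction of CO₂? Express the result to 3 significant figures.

Each component's effusion rate ∝ (its partial pressure)·(1/√M) ∝ n_i/√M_i.
Mole fraction of CO₂ in the effusate = (n_CO₂/√M_CO₂) / (n_CO₂/√M_CO₂ + n_CH₄/√M_CH₄)
= (2.46/√44.01) / (2.46/√44.01 + 0.678/√16.04) = 0.3708/(0.3708 + 0.1693) = 0.687.

0.687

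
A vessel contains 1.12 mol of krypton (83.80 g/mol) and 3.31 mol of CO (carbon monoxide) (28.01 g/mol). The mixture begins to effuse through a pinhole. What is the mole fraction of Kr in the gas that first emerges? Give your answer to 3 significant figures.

The effusion rate of species i is ∝ p_i/√M_i ∝ n_i/√M_i.
x_Kr(eff) = (n_Kr/√M_Kr) / (n_Kr/√M_Kr + n_CO/√M_CO)
= (1.12/√83.80) / (1.12/√83.80 + 3.31/√28.01) = 0.1223/(0.1223 + 0.6254) = 0.164.

0.164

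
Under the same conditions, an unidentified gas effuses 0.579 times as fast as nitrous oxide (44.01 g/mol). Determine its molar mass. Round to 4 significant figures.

Using Graham's law: rate_X/rate_N₂O = √(M_N₂O/M_X).
0.579 = √(44.01/M_X)
M_X = 44.01 / 0.579² = 44.01 / 0.3352 = 131.3 g/mol

131.3 g/mol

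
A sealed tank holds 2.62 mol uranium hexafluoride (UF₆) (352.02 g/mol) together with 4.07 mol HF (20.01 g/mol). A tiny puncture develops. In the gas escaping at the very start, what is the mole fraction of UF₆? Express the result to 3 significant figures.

Each component's effusion rate ∝ (its partial pressure)·(1/√M) ∝ n_i/√M_i.
So x_UF₆ in the escaping gas = (n_UF₆/√M_UF₆) / Σ(n_i/√M_i)
= (2.62/√352.02) / (2.62/√352.02 + 4.07/√20.01) = 0.1396/(0.1396 + 0.9099) = 0.133.

0.133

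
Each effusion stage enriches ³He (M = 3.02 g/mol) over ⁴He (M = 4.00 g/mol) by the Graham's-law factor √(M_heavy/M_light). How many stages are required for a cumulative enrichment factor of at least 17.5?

Single-stage factor α = √(4.00/3.02), so ln α = ½ ln(1.32450) = 0.1405.
Need α^N ≥ 17.5 ⇒ N ≥ ln(17.5) / ln α = 2.862 / 0.1405 = 20.37.
Minimum whole number of stages: N = 21.

21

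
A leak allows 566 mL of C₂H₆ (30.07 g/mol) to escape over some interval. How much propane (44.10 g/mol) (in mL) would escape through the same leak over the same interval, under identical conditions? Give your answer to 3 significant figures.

467 mL

Using Graham's law: rate_C₃H₈/rate_C₂H₆ = √(M_C₂H₆/M_C₃H₈) = √(30.07/44.10) = √0.6819 = 0.8257.
So the volume for C₃H₈ is 566 × 0.8257 = 467 mL.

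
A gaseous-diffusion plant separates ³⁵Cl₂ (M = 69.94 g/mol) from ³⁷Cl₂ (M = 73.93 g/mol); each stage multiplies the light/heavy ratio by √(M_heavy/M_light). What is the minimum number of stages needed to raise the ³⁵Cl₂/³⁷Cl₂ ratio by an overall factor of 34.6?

128

Per stage α = (73.93/69.94)^(1/2) = 1.05705^0.5, giving ln α = 0.02774.
Need α^N ≥ 34.6 ⇒ N ≥ ln(34.6) / ln α = 3.544 / 0.02774 = 127.75.
Rounding up, N = 128 stages.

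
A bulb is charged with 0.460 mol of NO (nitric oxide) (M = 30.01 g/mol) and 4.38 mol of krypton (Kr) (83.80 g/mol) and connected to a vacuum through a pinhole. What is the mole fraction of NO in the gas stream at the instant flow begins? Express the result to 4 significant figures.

0.1493

Rate_i ∝ x_i/√M_i (Graham's law weighted by mole fraction), so the effusate composition follows n_i/√M_i.
x_NO(eff) = (n_NO/√M_NO) / (n_NO/√M_NO + n_Kr/√M_Kr)
= (0.460/√30.01) / (0.460/√30.01 + 4.38/√83.80) = 0.08397/(0.08397 + 0.4785) = 0.1493.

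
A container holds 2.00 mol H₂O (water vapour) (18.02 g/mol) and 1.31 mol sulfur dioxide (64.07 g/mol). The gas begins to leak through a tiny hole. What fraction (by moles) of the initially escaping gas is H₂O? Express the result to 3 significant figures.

0.742

Effusion rate of each component ∝ n_i/√M_i (partial pressure × 1/√M).
So x_H₂O in the escaping gas = (n_H₂O/√M_H₂O) / Σ(n_i/√M_i)
= (2.00/√18.02) / (2.00/√18.02 + 1.31/√64.07) = 0.4711/(0.4711 + 0.1637) = 0.742.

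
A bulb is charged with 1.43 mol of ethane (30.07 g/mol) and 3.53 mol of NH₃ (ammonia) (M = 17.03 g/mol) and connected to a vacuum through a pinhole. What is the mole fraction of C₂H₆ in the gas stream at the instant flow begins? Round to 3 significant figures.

Each component's effusion rate ∝ (its partial pressure)·(1/√M) ∝ n_i/√M_i.
x_C₂H₆(eff) = (n_C₂H₆/√M_C₂H₆) / (n_C₂H₆/√M_C₂H₆ + n_NH₃/√M_NH₃)
= (1.43/√30.07) / (1.43/√30.07 + 3.53/√17.03) = 0.2608/(0.2608 + 0.8554) = 0.234.

0.234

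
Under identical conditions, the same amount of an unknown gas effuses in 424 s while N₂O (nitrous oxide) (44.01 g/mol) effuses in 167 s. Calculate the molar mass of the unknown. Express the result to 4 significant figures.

283.7 g/mol

From Graham's law, t_X/t_N₂O = √(M_X/M_N₂O).
424/167 = 2.539 = √(M_X/44.01)
M_X = 44.01 × 2.539² = 44.01 × 6.446 = 283.7 g/mol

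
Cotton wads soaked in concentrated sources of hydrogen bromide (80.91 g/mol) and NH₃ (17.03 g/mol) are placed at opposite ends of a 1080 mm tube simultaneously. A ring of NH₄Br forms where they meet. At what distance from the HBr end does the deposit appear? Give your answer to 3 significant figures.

In equal time, each gas travels a distance ∝ its rate ∝ 1/√M, so d_HBr/d_NH₃ = √(M_NH₃/M_HBr) = √(17.03/80.91) = 0.4588.
With d_HBr + d_NH₃ = 1080 mm, d_NH₃ = 1080/(1 + 0.4588) = 740.3 mm.
d_HBr = 1080 − 740.3 = 340 mm.

340 mm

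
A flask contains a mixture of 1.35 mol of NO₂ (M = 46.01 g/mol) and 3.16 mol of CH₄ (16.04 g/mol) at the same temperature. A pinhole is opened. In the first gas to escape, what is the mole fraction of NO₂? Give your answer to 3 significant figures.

Each component's effusion rate ∝ (its partial pressure)·(1/√M) ∝ n_i/√M_i.
x_NO₂(eff) = (n_NO₂/√M_NO₂) / (n_NO₂/√M_NO₂ + n_CH₄/√M_CH₄)
= (1.35/√46.01) / (1.35/√46.01 + 3.16/√16.04) = 0.1990/(0.1990 + 0.7890) = 0.201.

0.201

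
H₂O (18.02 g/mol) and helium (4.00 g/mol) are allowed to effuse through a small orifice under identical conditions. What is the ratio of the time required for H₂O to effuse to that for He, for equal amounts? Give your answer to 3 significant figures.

2.12

Graham's law gives t_H₂O/t_He = √(M_H₂O/M_He) = √(18.02/4.00) = √4.505 = 2.12.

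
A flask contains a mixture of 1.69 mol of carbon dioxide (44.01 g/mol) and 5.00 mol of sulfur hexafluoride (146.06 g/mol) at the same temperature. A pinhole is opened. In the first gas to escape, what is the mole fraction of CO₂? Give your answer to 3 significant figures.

0.381

Effusion rate of each component ∝ n_i/√M_i (partial pressure × 1/√M).
x_CO₂(eff) = (n_CO₂/√M_CO₂) / (n_CO₂/√M_CO₂ + n_SF₆/√M_SF₆)
= (1.69/√44.01) / (1.69/√44.01 + 5.00/√146.06) = 0.2547/(0.2547 + 0.4137) = 0.381.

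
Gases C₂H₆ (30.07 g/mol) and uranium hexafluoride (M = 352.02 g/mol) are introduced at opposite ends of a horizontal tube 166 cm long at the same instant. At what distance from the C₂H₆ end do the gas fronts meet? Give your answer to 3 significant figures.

128 cm

Graham's law gives d_C₂H₆/d_UF₆ = rate_C₂H₆/rate_UF₆ = √(M_UF₆/M_C₂H₆) = √(352.02/30.07) = 3.422.
With d_C₂H₆ + d_UF₆ = 166 cm, d_UF₆ = 166/(1 + 3.422) = 37.54 cm.
d_C₂H₆ = 166 − 37.54 = 128 cm.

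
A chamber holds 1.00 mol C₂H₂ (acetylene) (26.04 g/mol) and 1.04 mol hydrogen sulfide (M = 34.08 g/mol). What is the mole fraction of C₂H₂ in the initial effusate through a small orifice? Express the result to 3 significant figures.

0.524

Effusion rate of each component ∝ n_i/√M_i (partial pressure × 1/√M).
Mole fraction of C₂H₂ in the effusate = (n_C₂H₂/√M_C₂H₂) / (n_C₂H₂/√M_C₂H₂ + n_H₂S/√M_H₂S)
= (1.00/√26.04) / (1.00/√26.04 + 1.04/√34.08) = 0.1960/(0.1960 + 0.1781) = 0.524.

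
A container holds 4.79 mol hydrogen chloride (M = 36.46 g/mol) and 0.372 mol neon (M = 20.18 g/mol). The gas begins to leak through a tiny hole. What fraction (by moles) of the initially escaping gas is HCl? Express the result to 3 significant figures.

0.905

Effusion rate of each component ∝ n_i/√M_i (partial pressure × 1/√M).
x_HCl(eff) = (n_HCl/√M_HCl) / (n_HCl/√M_HCl + n_Ne/√M_Ne)
= (4.79/√36.46) / (4.79/√36.46 + 0.372/√20.18) = 0.7933/(0.7933 + 0.08281) = 0.905.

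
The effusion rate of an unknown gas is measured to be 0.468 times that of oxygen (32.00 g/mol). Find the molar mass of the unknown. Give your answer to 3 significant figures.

Using Graham's law: rate_X/rate_O₂ = √(M_O₂/M_X).
0.468 = √(32.00/M_X)
M_X = 32.00 / 0.468² = 32.00 / 0.2190 = 146 g/mol

146 g/mol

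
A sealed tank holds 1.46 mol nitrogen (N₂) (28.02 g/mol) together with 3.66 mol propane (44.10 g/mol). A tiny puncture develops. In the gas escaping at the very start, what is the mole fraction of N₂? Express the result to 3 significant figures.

Effusion rate of each component ∝ n_i/√M_i (partial pressure × 1/√M).
So x_N₂ in the escaping gas = (n_N₂/√M_N₂) / Σ(n_i/√M_i)
= (1.46/√28.02) / (1.46/√28.02 + 3.66/√44.10) = 0.2758/(0.2758 + 0.5511) = 0.334.

0.334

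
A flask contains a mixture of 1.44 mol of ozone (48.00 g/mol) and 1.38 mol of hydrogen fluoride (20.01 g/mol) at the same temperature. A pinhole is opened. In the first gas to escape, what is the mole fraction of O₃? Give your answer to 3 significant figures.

0.403

Each component's effusion rate ∝ (its partial pressure)·(1/√M) ∝ n_i/√M_i.
Mole fraction of O₃ in the effusate = (n_O₃/√M_O₃) / (n_O₃/√M_O₃ + n_HF/√M_HF)
= (1.44/√48.00) / (1.44/√48.00 + 1.38/√20.01) = 0.2078/(0.2078 + 0.3085) = 0.403.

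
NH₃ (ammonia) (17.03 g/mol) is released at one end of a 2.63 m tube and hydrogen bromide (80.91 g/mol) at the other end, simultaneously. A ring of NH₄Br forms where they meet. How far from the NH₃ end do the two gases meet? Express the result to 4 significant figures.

1.803 m

Distances travelled in equal time are proportional to diffusion rates, so d_NH₃/d_HBr = √(M_HBr/M_NH₃) = √(80.91/17.03) = 2.180.
With d_NH₃ + d_HBr = 2.63 m, d_HBr = 2.63/(1 + 2.180) = 0.8271 m.
d_NH₃ = 2.63 − 0.8271 = 1.803 m.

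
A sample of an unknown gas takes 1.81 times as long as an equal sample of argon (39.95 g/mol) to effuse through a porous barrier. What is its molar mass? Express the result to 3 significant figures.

131 g/mol

Since effusion rate ∝ 1/√M, t_X/t_Ar = √(M_X/M_Ar).
1.81 = √(M_X/39.95)
M_X = 39.95 × 1.81² = 39.95 × 3.276 = 131 g/mol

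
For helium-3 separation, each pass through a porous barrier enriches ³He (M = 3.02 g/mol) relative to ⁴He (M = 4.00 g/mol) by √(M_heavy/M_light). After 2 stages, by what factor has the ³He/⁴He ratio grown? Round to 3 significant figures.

1.32

Overall factor = α^2 with α = √(4.00/3.02), i.e. (4.00/3.02)^(2/2).
= 1.32450^1 = 1.32.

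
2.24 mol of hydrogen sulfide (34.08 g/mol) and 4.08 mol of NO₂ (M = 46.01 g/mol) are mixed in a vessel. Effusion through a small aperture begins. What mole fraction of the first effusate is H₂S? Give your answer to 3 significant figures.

0.389

Rate_i ∝ x_i/√M_i (Graham's law weighted by mole fraction), so the effusate composition follows n_i/√M_i.
Mole fraction of H₂S in the effusate = (n_H₂S/√M_H₂S) / (n_H₂S/√M_H₂S + n_NO₂/√M_NO₂)
= (2.24/√34.08) / (2.24/√34.08 + 4.08/√46.01) = 0.3837/(0.3837 + 0.6015) = 0.389.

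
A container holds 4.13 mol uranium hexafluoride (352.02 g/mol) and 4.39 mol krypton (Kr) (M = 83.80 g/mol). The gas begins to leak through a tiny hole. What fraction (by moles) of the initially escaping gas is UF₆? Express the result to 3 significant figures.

The effusion rate of species i is ∝ p_i/√M_i ∝ n_i/√M_i.
So x_UF₆ in the escaping gas = (n_UF₆/√M_UF₆) / Σ(n_i/√M_i)
= (4.13/√352.02) / (4.13/√352.02 + 4.39/√83.80) = 0.2201/(0.2201 + 0.4796) = 0.315.

0.315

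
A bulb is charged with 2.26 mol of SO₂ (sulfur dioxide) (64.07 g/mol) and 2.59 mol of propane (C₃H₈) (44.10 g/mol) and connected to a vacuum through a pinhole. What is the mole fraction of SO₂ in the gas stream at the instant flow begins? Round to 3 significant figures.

Rate_i ∝ x_i/√M_i (Graham's law weighted by mole fraction), so the effusate composition follows n_i/√M_i.
Mole fraction of SO₂ in the effusate = (n_SO₂/√M_SO₂) / (n_SO₂/√M_SO₂ + n_C₃H₈/√M_C₃H₈)
= (2.26/√64.07) / (2.26/√64.07 + 2.59/√44.10) = 0.2823/(0.2823 + 0.3900) = 0.420.

0.420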